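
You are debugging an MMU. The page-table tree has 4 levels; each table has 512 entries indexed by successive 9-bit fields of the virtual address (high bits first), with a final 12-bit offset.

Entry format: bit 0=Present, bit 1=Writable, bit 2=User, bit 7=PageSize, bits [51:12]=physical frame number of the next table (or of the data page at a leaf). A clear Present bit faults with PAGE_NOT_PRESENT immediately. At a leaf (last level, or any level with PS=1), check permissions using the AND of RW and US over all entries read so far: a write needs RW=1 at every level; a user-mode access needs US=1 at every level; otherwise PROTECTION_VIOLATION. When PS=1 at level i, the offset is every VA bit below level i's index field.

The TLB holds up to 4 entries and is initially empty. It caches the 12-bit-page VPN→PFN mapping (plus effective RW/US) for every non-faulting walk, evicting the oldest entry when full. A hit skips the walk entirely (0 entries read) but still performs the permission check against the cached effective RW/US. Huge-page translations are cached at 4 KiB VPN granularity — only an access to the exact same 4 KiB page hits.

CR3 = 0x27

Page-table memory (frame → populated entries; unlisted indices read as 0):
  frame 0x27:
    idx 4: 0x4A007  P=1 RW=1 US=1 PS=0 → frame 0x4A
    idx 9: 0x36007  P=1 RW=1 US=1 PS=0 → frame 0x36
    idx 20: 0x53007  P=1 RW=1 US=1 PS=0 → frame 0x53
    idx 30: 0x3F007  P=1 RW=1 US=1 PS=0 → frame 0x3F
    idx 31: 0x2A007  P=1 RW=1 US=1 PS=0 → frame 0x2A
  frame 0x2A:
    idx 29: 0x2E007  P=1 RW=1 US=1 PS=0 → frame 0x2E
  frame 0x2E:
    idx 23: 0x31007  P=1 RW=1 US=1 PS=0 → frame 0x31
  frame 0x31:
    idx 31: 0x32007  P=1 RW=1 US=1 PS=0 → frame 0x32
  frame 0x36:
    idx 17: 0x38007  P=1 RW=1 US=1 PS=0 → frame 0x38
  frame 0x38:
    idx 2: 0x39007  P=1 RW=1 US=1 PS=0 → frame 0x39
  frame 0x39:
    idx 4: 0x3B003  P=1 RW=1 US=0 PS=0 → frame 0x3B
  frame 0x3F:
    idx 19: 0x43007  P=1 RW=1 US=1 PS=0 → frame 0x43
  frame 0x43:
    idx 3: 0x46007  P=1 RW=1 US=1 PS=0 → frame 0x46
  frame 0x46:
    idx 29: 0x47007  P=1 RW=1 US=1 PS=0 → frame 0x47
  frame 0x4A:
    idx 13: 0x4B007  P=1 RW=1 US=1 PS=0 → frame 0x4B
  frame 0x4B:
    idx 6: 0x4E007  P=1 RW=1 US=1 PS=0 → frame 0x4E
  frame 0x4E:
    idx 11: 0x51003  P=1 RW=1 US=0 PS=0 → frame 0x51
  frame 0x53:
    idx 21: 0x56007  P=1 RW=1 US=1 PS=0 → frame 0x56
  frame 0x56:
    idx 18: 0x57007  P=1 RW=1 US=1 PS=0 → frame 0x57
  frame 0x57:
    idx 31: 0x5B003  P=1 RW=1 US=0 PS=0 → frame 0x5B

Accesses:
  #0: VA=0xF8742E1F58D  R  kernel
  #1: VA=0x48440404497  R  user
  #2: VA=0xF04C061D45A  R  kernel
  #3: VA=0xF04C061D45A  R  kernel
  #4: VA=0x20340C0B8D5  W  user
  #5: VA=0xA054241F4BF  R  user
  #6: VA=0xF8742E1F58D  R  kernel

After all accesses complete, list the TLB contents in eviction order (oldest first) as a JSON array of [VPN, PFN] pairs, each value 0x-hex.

Walk each access:
#0 VA=0xF8742E1F58D (r,kernel):
  [0] read 0x27 idx=31: raw=0x2A007 flags P=1 W=1 U=1 S=0
  [1] read 0x2A idx=29: raw=0x2E007 flags P=1 W=1 U=1 S=0
  [2] read 0x2E idx=23: raw=0x31007 flags P=1 W=1 U=1 S=0
  [3] read 0x31 idx=31: raw=0x32007 flags P=1 W=1 U=1 S=0
  ✓ 0x3258D  — 4 lookups
#1 VA=0x48440404497 (r,user):
  [0] read 0x27 idx=9: raw=0x36007 flags P=1 W=1 U=1 S=0
  [1] read 0x36 idx=17: raw=0x38007 flags P=1 W=1 U=1 S=0
  [2] read 0x38 idx=2: raw=0x39007 flags P=1 W=1 U=1 S=0
  [3] read 0x39 idx=4: raw=0x3B003 flags P=1 W=1 U=0 S=0
  ✗ PROTECTION_VIOLATION  [4 reads]
#2 VA=0xF04C061D45A (r,kernel):
  [0] read 0x27 idx=30: raw=0x3F007 flags P=1 W=1 U=1 S=0
  [1] read 0x3F idx=19: raw=0x43007 flags P=1 W=1 U=1 S=0
  [2] read 0x43 idx=3: raw=0x46007 flags P=1 W=1 U=1 S=0
  [3] read 0x46 idx=29: raw=0x47007 flags P=1 W=1 U=1 S=0
  ✓ 0x4745A  — 4 lookups
#3 VA=0xF04C061D45A (r,kernel):
  TLB hit vpn=0xF04C061D → PA=0x4745A
#4 VA=0x20340C0B8D5 (w,user):
  [0] read 0x27 idx=4: raw=0x4A007 flags P=1 W=1 U=1 S=0
  [1] read 0x4A idx=13: raw=0x4B007 flags P=1 W=1 U=1 S=0
  [2] read 0x4B idx=6: raw=0x4E007 flags P=1 W=1 U=1 S=0
  [3] read 0x4E idx=11: raw=0x51003 flags P=1 W=1 U=0 S=0
  ✗ PROTECTION_VIOLATION  [4 reads]
#5 VA=0xA054241F4BF (r,user):
  [0] read 0x27 idx=20: raw=0x53007 flags P=1 W=1 U=1 S=0
  [1] read 0x53 idx=21: raw=0x56007 flags P=1 W=1 U=1 S=0
  [2] read 0x56 idx=18: raw=0x57007 flags P=1 W=1 U=1 S=0
  [3] read 0x57 idx=31: raw=0x5B003 flags P=1 W=1 U=0 S=0
  ✗ PROTECTION_VIOLATION  [4 reads]
#6 VA=0xF8742E1F58D (r,kernel):
  TLB hit vpn=0xF8742E1F → PA=0x3258D

TLB: [["0xF8742E1F", "0x32"], ["0xF04C061D", "0x47"]]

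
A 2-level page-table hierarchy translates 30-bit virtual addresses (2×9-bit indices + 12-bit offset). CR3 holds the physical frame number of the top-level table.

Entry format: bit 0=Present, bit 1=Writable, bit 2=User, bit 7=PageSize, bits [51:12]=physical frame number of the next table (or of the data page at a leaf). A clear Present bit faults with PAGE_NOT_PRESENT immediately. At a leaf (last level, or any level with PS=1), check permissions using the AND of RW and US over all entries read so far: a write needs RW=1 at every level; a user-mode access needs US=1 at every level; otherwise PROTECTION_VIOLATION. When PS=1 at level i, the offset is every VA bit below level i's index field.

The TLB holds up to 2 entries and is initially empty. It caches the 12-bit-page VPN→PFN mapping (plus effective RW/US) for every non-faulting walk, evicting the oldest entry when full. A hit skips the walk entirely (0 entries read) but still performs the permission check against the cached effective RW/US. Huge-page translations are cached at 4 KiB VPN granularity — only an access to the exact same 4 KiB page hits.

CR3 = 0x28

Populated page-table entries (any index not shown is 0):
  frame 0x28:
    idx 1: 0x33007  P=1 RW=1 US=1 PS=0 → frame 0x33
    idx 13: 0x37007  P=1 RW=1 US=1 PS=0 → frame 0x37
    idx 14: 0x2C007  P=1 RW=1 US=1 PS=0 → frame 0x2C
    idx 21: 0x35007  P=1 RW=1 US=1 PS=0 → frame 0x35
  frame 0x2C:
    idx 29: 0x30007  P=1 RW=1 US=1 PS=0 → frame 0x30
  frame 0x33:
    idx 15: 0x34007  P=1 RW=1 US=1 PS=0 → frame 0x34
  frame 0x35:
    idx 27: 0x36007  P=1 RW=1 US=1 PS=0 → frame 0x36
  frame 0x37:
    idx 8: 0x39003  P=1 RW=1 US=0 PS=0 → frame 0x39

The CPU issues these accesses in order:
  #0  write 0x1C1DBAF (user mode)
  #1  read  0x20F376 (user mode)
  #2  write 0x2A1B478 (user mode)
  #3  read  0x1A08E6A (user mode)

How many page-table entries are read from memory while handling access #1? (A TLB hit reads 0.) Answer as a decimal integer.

Per-access translation:
#0 VA=0x1C1DBAF (w,user):
  [0] read 0x28 idx=14: raw=0x2C007 flags P=1 W=1 U=1 S=0
  [1] read 0x2C idx=29: raw=0x30007 flags P=1 W=1 U=1 S=0
  ✓ 0x30BAF  — 2 lookups
#1 VA=0x20F376 (r,user):
  [0] read 0x28 idx=1: raw=0x33007 flags P=1 W=1 U=1 S=0
  [1] read 0x33 idx=15: raw=0x34007 flags P=1 W=1 U=1 S=0
  ✓ 0x34376  — 2 lookups
#2 VA=0x2A1B478 (w,user):
  [0] read 0x28 idx=21: raw=0x35007 flags P=1 W=1 U=1 S=0
  [1] read 0x35 idx=27: raw=0x36007 flags P=1 W=1 U=1 S=0
  ✓ 0x36478  — 2 lookups
#3 VA=0x1A08E6A (r,user):
  [0] read 0x28 idx=13: raw=0x37007 flags P=1 W=1 U=1 S=0
  [1] read 0x37 idx=8: raw=0x39003 flags P=1 W=1 U=0 S=0
  ✗ PROTECTION_VIOLATION  [2 reads]

Entries read for #1: 2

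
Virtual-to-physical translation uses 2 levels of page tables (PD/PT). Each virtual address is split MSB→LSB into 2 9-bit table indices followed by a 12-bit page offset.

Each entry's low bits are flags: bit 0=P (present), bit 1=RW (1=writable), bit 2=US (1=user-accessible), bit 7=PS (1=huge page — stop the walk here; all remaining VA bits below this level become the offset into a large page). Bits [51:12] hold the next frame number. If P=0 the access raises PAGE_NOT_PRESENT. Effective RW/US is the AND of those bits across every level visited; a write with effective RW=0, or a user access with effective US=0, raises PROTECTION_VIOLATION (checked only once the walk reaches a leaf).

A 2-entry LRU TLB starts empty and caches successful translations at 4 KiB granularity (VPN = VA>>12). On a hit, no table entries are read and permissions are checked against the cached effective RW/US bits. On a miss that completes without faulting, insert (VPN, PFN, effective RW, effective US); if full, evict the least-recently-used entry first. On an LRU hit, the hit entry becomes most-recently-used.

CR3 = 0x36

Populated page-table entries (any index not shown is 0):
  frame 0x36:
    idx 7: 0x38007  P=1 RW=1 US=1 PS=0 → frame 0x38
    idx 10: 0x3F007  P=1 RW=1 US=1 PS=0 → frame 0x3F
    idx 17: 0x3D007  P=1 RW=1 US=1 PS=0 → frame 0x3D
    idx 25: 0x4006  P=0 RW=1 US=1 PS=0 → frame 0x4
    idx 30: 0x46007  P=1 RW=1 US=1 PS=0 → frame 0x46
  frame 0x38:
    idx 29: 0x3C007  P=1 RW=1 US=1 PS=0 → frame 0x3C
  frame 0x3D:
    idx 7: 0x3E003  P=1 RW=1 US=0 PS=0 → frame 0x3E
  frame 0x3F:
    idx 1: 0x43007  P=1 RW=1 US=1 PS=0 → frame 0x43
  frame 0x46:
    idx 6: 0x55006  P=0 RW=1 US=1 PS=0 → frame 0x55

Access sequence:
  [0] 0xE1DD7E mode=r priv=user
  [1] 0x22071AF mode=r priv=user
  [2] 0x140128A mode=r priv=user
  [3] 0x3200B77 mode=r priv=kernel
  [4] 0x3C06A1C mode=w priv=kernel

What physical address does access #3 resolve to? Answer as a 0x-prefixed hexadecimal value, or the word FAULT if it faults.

Per-access translation:
#0 VA=0xE1DD7E (r,user):
  lvl0: tbl 0x36, slot 7 ⇒ 0x38007 (P1/RW1/US1/PS0)
  lvl1: tbl 0x38, slot 29 ⇒ 0x3C007 (P1/RW1/US1/PS0)
  ⇒ phys 0x3CD7E  [2 reads]
#1 VA=0x22071AF (r,user):
  lvl0: tbl 0x36, slot 17 ⇒ 0x3D007 (P1/RW1/US1/PS0)
  lvl1: tbl 0x3D, slot 7 ⇒ 0x3E003 (P1/RW1/US0/PS0)
  ✗ PROTECTION_VIOLATION  [2 reads]
#2 VA=0x140128A (r,user):
  lvl0: tbl 0x36, slot 10 ⇒ 0x3F007 (P1/RW1/US1/PS0)
  lvl1: tbl 0x3F, slot 1 ⇒ 0x43007 (P1/RW1/US1/PS0)
  ⇒ phys 0x4328A  [2 reads]
#3 VA=0x3200B77 (r,kernel):
  lvl0: tbl 0x36, slot 25 ⇒ 0x4006 (P0/RW1/US1/PS0)
  ✗ PAGE_NOT_PRESENT  [1 reads]
#4 VA=0x3C06A1C (w,kernel):
  lvl0: tbl 0x36, slot 30 ⇒ 0x46007 (P1/RW1/US1/PS0)
  lvl1: tbl 0x46, slot 6 ⇒ 0x55006 (P0/RW1/US1/PS0)
  ✗ PAGE_NOT_PRESENT  [2 reads]

Access #3 PA: FAULT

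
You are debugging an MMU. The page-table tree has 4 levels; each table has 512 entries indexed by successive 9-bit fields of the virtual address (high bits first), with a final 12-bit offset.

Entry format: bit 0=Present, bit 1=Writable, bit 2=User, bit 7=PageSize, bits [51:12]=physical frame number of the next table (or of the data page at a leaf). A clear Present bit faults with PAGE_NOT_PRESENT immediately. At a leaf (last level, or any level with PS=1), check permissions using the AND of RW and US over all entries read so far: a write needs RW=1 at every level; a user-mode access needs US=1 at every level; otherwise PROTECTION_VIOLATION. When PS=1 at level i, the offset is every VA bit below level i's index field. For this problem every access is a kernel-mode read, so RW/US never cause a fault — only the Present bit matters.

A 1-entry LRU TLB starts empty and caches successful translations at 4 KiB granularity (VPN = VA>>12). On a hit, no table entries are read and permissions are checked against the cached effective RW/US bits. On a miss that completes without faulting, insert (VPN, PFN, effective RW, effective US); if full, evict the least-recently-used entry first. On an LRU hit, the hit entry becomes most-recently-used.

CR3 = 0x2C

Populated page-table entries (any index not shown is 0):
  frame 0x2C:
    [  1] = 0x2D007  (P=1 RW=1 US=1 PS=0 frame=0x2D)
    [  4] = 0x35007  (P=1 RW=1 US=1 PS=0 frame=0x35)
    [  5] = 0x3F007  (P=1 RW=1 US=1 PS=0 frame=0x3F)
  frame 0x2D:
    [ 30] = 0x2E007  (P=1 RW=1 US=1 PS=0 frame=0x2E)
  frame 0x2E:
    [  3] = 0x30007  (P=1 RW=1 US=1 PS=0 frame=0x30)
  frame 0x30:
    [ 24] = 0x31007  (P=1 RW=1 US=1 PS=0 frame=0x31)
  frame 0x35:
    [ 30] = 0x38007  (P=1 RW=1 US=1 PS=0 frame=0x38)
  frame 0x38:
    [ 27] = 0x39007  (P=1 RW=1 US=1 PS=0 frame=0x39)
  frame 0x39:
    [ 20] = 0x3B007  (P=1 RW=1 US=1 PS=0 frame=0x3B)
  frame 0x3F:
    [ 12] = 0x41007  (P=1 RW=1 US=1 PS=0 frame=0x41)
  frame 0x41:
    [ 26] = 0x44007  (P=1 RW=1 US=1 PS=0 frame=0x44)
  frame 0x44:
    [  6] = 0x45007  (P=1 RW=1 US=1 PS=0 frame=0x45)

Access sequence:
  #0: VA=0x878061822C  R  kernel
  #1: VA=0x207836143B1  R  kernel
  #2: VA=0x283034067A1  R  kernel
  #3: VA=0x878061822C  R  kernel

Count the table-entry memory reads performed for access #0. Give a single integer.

Trace:
#0 VA=0x878061822C (r,kernel):
  lvl0: tbl 0x2C, slot 1 ⇒ 0x2D007 (P1/RW1/US1/PS0)
  lvl1: tbl 0x2D, slot 30 ⇒ 0x2E007 (P1/RW1/US1/PS0)
  lvl2: tbl 0x2E, slot 3 ⇒ 0x30007 (P1/RW1/US1/PS0)
  lvl3: tbl 0x30, slot 24 ⇒ 0x31007 (P1/RW1/US1/PS0)
  ⇒ phys 0x3122C  [4 reads]
#1 VA=0x207836143B1 (r,kernel):
  lvl0: tbl 0x2C, slot 4 ⇒ 0x35007 (P1/RW1/US1/PS0)
  lvl1: tbl 0x35, slot 30 ⇒ 0x38007 (P1/RW1/US1/PS0)
  lvl2: tbl 0x38, slot 27 ⇒ 0x39007 (P1/RW1/US1/PS0)
  lvl3: tbl 0x39, slot 20 ⇒ 0x3B007 (P1/RW1/US1/PS0)
  ⇒ phys 0x3B3B1  [4 reads]
#2 VA=0x283034067A1 (r,kernel):
  lvl0: tbl 0x2C, slot 5 ⇒ 0x3F007 (P1/RW1/US1/PS0)
  lvl1: tbl 0x3F, slot 12 ⇒ 0x41007 (P1/RW1/US1/PS0)
  lvl2: tbl 0x41, slot 26 ⇒ 0x44007 (P1/RW1/US1/PS0)
  lvl3: tbl 0x44, slot 6 ⇒ 0x45007 (P1/RW1/US1/PS0)
  ⇒ phys 0x457A1  [4 reads]
#3 VA=0x878061822C (r,kernel):
  lvl0: tbl 0x2C, slot 1 ⇒ 0x2D007 (P1/RW1/US1/PS0)
  lvl1: tbl 0x2D, slot 30 ⇒ 0x2E007 (P1/RW1/US1/PS0)
  lvl2: tbl 0x2E, slot 3 ⇒ 0x30007 (P1/RW1/US1/PS0)
  lvl3: tbl 0x30, slot 24 ⇒ 0x31007 (P1/RW1/US1/PS0)
  ⇒ phys 0x3122C  [4 reads]

Entries read for #0: 4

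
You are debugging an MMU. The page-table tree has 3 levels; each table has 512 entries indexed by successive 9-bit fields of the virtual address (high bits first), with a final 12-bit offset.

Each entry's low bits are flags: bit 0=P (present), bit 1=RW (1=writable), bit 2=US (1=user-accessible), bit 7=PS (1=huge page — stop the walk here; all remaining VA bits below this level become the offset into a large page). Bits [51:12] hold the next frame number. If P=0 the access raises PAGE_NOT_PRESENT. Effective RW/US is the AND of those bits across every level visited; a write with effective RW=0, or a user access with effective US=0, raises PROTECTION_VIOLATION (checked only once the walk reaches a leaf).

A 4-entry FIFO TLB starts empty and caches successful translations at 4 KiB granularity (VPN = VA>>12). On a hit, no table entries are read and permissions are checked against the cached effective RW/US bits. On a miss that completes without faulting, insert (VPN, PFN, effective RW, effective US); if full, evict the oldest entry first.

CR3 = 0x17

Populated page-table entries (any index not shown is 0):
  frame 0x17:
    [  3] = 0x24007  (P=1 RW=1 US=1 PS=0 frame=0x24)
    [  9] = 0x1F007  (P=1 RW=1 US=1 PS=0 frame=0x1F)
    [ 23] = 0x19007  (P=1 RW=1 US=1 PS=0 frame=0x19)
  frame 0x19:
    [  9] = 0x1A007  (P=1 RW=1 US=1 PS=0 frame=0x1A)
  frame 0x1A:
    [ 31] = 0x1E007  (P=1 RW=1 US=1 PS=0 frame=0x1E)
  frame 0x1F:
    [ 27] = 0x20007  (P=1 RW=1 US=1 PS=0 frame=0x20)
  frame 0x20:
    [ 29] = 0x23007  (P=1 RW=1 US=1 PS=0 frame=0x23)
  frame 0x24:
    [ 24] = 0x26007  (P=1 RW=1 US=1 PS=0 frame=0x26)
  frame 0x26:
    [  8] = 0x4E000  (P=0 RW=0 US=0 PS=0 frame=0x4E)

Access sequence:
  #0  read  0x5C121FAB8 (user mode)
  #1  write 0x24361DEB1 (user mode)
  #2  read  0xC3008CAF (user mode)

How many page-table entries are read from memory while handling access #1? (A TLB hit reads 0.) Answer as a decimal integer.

Trace:
#0 VA=0x5C121FAB8 (r,user):
  L0 @0x17[23] → 0x19007  P=1,RW=1,US=1,PS=0
  L1 @0x19[9] → 0x1A007  P=1,RW=1,US=1,PS=0
  L2 @0x1A[31] → 0x1E007  P=1,RW=1,US=1,PS=0
  ⇒ phys 0x1EAB8  [3 reads]
#1 VA=0x24361DEB1 (w,user):
  L0 @0x17[9] → 0x1F007  P=1,RW=1,US=1,PS=0
  L1 @0x1F[27] → 0x20007  P=1,RW=1,US=1,PS=0
  L2 @0x20[29] → 0x23007  P=1,RW=1,US=1,PS=0
  ⇒ phys 0x23EB1  [3 reads]
#2 VA=0xC3008CAF (r,user):
  L0 @0x17[3] → 0x24007  P=1,RW=1,US=1,PS=0
  L1 @0x24[24] → 0x26007  P=1,RW=1,US=1,PS=0
  L2 @0x26[8] → 0x4E000  P=0,RW=0,US=0,PS=0
  ✗ PAGE_NOT_PRESENT  [3 reads]

Entries read for #1: 3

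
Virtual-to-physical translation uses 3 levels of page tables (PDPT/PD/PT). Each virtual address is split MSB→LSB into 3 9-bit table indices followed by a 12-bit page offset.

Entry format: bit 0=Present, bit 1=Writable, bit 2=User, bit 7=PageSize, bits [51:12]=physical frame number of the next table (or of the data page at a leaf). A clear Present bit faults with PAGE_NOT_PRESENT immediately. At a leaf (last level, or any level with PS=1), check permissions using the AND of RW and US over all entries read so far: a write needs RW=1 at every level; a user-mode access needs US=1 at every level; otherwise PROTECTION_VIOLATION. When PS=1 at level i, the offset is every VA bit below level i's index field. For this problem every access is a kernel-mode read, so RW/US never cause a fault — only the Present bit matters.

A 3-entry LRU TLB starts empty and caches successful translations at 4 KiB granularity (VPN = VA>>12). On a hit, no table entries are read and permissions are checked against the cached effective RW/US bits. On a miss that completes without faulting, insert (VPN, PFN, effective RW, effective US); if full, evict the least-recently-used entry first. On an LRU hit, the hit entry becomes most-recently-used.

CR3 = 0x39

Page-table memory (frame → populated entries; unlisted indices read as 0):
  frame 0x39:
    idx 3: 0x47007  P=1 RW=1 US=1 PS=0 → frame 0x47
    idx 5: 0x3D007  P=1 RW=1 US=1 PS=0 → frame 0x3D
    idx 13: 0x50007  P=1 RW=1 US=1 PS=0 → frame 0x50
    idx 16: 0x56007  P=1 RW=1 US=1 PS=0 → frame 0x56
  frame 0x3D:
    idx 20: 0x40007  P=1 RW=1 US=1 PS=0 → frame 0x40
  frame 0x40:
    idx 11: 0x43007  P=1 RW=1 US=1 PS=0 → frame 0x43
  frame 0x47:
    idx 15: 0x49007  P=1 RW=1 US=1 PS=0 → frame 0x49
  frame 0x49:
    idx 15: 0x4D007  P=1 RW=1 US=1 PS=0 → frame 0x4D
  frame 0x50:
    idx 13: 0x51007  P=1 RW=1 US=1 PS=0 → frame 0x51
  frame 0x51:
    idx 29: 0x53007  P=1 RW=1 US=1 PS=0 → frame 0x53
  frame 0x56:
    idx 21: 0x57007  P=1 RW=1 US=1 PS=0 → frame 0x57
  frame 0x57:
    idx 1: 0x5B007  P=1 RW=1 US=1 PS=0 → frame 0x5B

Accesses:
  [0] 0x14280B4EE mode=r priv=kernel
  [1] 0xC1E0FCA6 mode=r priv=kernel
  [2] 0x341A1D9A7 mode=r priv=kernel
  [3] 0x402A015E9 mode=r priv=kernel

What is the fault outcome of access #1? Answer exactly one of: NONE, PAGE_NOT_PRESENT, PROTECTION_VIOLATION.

Walk each access:
#0 VA=0x14280B4EE (r,kernel):
  L0: frame=0x39 idx=5 entry=0x3D007 [P=1 RW=1 US=1 PS=0]
  L1: frame=0x3D idx=20 entry=0x40007 [P=1 RW=1 US=1 PS=0]
  L2: frame=0x40 idx=11 entry=0x43007 [P=1 RW=1 US=1 PS=0]
  → PA=0x434EE  (3 entries read)
#1 VA=0xC1E0FCA6 (r,kernel):
  L0: frame=0x39 idx=3 entry=0x47007 [P=1 RW=1 US=1 PS=0]
  L1: frame=0x47 idx=15 entry=0x49007 [P=1 RW=1 US=1 PS=0]
  L2: frame=0x49 idx=15 entry=0x4D007 [P=1 RW=1 US=1 PS=0]
  → PA=0x4DCA6  (3 entries read)
#2 VA=0x341A1D9A7 (r,kernel):
  L0: frame=0x39 idx=13 entry=0x50007 [P=1 RW=1 US=1 PS=0]
  L1: frame=0x50 idx=13 entry=0x51007 [P=1 RW=1 US=1 PS=0]
  L2: frame=0x51 idx=29 entry=0x53007 [P=1 RW=1 US=1 PS=0]
  → PA=0x539A7  (3 entries read)
#3 VA=0x402A015E9 (r,kernel):
  L0: frame=0x39 idx=16 entry=0x56007 [P=1 RW=1 US=1 PS=0]
  L1: frame=0x56 idx=21 entry=0x57007 [P=1 RW=1 US=1 PS=0]
  L2: frame=0x57 idx=1 entry=0x5B007 [P=1 RW=1 US=1 PS=0]
  → PA=0x5B5E9  (3 entries read)

Access #1 fault: NONE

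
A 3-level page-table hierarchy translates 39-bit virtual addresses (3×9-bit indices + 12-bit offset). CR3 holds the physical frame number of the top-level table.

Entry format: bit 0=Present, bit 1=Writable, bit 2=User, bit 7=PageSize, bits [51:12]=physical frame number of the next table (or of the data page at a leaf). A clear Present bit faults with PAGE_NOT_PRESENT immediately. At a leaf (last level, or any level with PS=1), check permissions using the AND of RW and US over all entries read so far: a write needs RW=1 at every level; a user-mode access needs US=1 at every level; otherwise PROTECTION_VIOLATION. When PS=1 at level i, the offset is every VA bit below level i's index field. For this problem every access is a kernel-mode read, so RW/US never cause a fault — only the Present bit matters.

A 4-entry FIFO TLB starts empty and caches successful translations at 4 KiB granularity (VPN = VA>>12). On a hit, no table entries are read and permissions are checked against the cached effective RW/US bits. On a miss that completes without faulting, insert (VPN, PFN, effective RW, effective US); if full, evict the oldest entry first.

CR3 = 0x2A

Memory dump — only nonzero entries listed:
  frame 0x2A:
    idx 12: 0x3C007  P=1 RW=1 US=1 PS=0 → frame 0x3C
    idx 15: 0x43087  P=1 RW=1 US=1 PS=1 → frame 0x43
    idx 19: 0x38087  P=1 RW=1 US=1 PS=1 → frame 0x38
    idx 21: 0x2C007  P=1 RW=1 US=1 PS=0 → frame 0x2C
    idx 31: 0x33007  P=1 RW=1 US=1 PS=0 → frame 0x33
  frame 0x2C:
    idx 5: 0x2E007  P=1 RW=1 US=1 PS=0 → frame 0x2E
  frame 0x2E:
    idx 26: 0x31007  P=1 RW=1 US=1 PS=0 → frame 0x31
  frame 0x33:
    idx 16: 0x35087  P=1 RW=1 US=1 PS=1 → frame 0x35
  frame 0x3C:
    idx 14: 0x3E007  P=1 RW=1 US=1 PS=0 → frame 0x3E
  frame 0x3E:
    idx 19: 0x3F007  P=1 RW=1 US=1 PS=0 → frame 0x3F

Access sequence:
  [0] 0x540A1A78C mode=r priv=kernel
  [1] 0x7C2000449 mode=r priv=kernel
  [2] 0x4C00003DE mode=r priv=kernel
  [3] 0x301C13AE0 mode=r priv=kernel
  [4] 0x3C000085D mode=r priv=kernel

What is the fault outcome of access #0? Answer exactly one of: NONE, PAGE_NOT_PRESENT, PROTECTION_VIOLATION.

Trace:
#0 VA=0x540A1A78C (r,kernel):
  L0 @0x2A[21] → 0x2C007  P=1,RW=1,US=1,PS=0
  L1 @0x2C[5] → 0x2E007  P=1,RW=1,US=1,PS=0
  L2 @0x2E[26] → 0x31007  P=1,RW=1,US=1,PS=0
  → PA=0x3178C  (3 entries read)
#1 VA=0x7C2000449 (r,kernel):
  L0 @0x2A[31] → 0x33007  P=1,RW=1,US=1,PS=0
  L1 @0x33[16] → 0x35087  P=1,RW=1,US=1,PS=1
  → PA=0x35449 (huge @L1)  (2 entries read)
#2 VA=0x4C00003DE (r,kernel):
  L0 @0x2A[19] → 0x38087  P=1,RW=1,US=1,PS=1
  → PA=0x383DE (huge @L0)  (1 entries read)
#3 VA=0x301C13AE0 (r,kernel):
  L0 @0x2A[12] → 0x3C007  P=1,RW=1,US=1,PS=0
  L1 @0x3C[14] → 0x3E007  P=1,RW=1,US=1,PS=0
  L2 @0x3E[19] → 0x3F007  P=1,RW=1,US=1,PS=0
  → PA=0x3FAE0  (3 entries read)
#4 VA=0x3C000085D (r,kernel):
  L0 @0x2A[15] → 0x43087  P=1,RW=1,US=1,PS=1
  → PA=0x4385D (huge @L0)  (1 entries read)

Access #0 fault: NONE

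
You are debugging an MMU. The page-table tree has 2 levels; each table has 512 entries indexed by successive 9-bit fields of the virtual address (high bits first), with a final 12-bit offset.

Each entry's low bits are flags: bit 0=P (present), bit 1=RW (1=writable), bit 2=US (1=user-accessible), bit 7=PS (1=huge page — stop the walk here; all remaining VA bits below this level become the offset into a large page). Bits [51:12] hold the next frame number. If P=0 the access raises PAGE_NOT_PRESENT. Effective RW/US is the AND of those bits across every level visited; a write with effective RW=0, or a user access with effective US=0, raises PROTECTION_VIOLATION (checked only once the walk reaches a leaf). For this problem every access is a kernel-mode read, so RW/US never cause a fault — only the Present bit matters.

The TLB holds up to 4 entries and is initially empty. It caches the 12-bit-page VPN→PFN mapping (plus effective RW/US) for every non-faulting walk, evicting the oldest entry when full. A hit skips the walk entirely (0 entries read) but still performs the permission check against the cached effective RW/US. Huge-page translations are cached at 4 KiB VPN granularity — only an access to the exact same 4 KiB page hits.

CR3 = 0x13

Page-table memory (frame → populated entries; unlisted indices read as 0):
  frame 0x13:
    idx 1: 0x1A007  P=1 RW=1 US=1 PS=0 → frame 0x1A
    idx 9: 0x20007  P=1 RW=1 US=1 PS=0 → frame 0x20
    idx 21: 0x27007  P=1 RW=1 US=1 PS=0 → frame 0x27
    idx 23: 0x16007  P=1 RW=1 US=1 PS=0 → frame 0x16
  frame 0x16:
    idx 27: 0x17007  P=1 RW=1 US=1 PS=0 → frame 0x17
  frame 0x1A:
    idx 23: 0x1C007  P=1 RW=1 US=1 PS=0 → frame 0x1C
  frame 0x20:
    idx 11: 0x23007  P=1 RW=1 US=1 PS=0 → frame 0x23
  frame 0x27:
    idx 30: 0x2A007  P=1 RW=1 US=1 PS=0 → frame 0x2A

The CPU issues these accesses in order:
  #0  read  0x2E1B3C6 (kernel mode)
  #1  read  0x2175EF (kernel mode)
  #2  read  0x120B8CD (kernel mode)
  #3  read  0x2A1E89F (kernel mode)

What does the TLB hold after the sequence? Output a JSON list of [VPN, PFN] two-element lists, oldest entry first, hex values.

Walk each access:
#0 VA=0x2E1B3C6 (r,kernel):
  lvl0: tbl 0x13, slot 23 ⇒ 0x16007 (P1/RW1/US1/PS0)
  lvl1: tbl 0x16, slot 27 ⇒ 0x17007 (P1/RW1/US1/PS0)
  ✓ 0x173C6  — 2 lookups
#1 VA=0x2175EF (r,kernel):
  lvl0: tbl 0x13, slot 1 ⇒ 0x1A007 (P1/RW1/US1/PS0)
  lvl1: tbl 0x1A, slot 23 ⇒ 0x1C007 (P1/RW1/US1/PS0)
  ✓ 0x1C5EF  — 2 lookups
#2 VA=0x120B8CD (r,kernel):
  lvl0: tbl 0x13, slot 9 ⇒ 0x20007 (P1/RW1/US1/PS0)
  lvl1: tbl 0x20, slot 11 ⇒ 0x23007 (P1/RW1/US1/PS0)
  ✓ 0x238CD  — 2 lookups
#3 VA=0x2A1E89F (r,kernel):
  lvl0: tbl 0x13, slot 21 ⇒ 0x27007 (P1/RW1/US1/PS0)
  lvl1: tbl 0x27, slot 30 ⇒ 0x2A007 (P1/RW1/US1/PS0)
  ✓ 0x2A89F  — 2 lookups

TLB: [["0x2E1B", "0x17"], ["0x217", "0x1C"], ["0x120B", "0x23"], ["0x2A1E", "0x2A"]]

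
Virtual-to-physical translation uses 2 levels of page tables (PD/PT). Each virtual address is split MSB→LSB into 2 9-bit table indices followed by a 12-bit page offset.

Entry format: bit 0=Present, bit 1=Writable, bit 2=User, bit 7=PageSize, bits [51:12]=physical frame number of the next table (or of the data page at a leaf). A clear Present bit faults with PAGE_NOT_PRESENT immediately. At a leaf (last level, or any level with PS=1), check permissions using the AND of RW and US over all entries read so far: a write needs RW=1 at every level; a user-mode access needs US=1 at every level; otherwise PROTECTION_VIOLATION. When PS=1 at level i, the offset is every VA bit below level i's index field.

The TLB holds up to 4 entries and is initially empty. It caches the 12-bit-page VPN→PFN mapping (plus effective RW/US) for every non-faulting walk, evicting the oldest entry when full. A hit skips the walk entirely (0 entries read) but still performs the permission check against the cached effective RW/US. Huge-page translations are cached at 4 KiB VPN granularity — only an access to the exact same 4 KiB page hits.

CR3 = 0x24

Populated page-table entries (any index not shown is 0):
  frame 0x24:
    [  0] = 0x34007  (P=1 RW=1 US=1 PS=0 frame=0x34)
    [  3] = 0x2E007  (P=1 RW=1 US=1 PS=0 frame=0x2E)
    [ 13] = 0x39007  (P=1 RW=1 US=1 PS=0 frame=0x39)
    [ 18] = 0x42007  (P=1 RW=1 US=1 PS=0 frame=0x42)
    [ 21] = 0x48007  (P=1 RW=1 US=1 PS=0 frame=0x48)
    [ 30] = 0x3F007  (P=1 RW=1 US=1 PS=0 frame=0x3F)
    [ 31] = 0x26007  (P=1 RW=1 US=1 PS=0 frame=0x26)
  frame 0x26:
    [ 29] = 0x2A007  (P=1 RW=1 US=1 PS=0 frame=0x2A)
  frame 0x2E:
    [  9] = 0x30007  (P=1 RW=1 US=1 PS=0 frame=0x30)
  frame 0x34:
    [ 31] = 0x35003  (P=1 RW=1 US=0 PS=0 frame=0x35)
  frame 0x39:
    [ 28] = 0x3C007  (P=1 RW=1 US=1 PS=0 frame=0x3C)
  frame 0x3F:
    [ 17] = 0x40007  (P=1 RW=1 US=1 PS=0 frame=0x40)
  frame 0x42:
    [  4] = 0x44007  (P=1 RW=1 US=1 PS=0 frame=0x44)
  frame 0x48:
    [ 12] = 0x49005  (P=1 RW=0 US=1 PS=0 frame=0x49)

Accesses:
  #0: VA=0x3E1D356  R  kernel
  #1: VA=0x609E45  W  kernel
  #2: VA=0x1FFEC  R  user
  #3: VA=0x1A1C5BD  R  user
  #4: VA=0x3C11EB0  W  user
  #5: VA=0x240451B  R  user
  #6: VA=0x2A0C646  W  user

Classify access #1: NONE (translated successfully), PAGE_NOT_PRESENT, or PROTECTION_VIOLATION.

Walk each access:
#0 VA=0x3E1D356 (r,kernel):
  [0] read 0x24 idx=31: raw=0x26007 flags P=1 W=1 U=1 S=0
  [1] read 0x26 idx=29: raw=0x2A007 flags P=1 W=1 U=1 S=0
  ✓ 0x2A356  — 2 lookups
#1 VA=0x609E45 (w,kernel):
  [0] read 0x24 idx=3: raw=0x2E007 flags P=1 W=1 U=1 S=0
  [1] read 0x2E idx=9: raw=0x30007 flags P=1 W=1 U=1 S=0
  ✓ 0x30E45  — 2 lookups
#2 VA=0x1FFEC (r,user):
  [0] read 0x24 idx=0: raw=0x34007 flags P=1 W=1 U=1 S=0
  [1] read 0x34 idx=31: raw=0x35003 flags P=1 W=1 U=0 S=0
  ⇒ fault: PROTECTION_VIOLATION  — 2 lookups
#3 VA=0x1A1C5BD (r,user):
  [0] read 0x24 idx=13: raw=0x39007 flags P=1 W=1 U=1 S=0
  [1] read 0x39 idx=28: raw=0x3C007 flags P=1 W=1 U=1 S=0
  ✓ 0x3C5BD  — 2 lookups
#4 VA=0x3C11EB0 (w,user):
  [0] read 0x24 idx=30: raw=0x3F007 flags P=1 W=1 U=1 S=0
  [1] read 0x3F idx=17: raw=0x40007 flags P=1 W=1 U=1 S=0
  ✓ 0x40EB0  — 2 lookups
#5 VA=0x240451B (r,user):
  [0] read 0x24 idx=18: raw=0x42007 flags P=1 W=1 U=1 S=0
  [1] read 0x42 idx=4: raw=0x44007 flags P=1 W=1 U=1 S=0
  ✓ 0x4451B  — 2 lookups
#6 VA=0x2A0C646 (w,user):
  [0] read 0x24 idx=21: raw=0x48007 flags P=1 W=1 U=1 S=0
  [1] read 0x48 idx=12: raw=0x49005 flags P=1 W=0 U=1 S=0
  ⇒ fault: PROTECTION_VIOLATION  — 2 lookups

Access #1 fault: NONE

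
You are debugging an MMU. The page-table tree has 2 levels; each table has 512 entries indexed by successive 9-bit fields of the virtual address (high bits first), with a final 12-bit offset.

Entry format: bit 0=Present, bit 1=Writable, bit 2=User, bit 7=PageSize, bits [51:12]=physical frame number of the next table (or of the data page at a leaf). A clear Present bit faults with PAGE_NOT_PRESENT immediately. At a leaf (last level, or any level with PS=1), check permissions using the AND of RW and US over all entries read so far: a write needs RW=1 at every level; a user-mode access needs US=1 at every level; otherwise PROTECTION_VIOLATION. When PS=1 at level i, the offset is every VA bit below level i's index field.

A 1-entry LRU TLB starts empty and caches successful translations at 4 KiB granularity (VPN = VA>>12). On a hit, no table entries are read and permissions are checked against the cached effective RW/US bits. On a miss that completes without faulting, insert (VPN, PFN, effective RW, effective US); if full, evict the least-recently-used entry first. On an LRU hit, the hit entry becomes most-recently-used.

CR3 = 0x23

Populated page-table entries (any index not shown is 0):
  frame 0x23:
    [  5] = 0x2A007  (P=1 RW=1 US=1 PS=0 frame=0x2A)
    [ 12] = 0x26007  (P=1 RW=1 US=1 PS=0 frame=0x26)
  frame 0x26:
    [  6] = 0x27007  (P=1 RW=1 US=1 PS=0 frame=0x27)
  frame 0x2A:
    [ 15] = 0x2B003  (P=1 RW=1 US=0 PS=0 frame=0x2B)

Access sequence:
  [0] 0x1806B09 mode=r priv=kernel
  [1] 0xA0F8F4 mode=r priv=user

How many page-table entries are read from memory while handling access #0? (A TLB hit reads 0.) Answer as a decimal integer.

Walk each access:
#0 VA=0x1806B09 (r,kernel):
  [0] read 0x23 idx=12: raw=0x26007 flags P=1 W=1 U=1 S=0
  [1] read 0x26 idx=6: raw=0x27007 flags P=1 W=1 U=1 S=0
  ⇒ phys 0x27B09  [2 reads]
#1 VA=0xA0F8F4 (r,user):
  [0] read 0x23 idx=5: raw=0x2A007 flags P=1 W=1 U=1 S=0
  [1] read 0x2A idx=15: raw=0x2B003 flags P=1 W=1 U=0 S=0
  → PROTECTION_VIOLATION  (2 entries read)

Entries read for #0: 2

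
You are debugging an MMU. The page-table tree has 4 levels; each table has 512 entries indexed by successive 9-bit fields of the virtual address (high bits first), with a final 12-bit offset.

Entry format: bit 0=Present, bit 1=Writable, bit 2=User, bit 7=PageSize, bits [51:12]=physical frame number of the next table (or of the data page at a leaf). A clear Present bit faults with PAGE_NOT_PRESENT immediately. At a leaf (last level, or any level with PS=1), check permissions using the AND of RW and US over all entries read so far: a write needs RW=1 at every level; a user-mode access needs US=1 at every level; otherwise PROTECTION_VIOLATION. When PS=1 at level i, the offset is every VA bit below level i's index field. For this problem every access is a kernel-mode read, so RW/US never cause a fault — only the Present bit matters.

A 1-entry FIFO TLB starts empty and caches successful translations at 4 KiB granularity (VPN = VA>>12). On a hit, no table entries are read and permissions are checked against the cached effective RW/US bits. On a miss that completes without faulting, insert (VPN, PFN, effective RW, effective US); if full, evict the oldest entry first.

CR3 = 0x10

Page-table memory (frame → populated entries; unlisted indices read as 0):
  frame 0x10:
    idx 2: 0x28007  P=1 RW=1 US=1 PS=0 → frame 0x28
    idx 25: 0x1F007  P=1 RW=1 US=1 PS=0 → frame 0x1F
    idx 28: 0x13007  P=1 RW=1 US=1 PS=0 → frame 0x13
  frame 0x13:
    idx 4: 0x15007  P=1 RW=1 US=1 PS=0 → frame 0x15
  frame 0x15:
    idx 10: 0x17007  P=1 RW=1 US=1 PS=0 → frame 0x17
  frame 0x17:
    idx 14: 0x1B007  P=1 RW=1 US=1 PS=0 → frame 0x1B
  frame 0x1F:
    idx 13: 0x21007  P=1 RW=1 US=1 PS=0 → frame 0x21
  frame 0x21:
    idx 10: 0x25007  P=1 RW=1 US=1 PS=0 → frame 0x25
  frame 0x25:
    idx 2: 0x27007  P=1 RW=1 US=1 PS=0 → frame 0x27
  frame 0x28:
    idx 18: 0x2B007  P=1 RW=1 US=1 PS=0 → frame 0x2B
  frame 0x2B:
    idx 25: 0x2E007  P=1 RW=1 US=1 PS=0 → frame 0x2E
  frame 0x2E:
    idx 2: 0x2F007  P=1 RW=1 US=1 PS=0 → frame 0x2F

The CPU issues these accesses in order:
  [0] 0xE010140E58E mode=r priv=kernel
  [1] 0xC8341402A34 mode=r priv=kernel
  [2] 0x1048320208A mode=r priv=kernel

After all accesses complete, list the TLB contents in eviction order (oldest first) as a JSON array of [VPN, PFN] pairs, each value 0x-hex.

Per-access translation:
#0 VA=0xE010140E58E (r,kernel):
  lvl0: tbl 0x10, slot 28 ⇒ 0x13007 (P1/RW1/US1/PS0)
  lvl1: tbl 0x13, slot 4 ⇒ 0x15007 (P1/RW1/US1/PS0)
  lvl2: tbl 0x15, slot 10 ⇒ 0x17007 (P1/RW1/US1/PS0)
  lvl3: tbl 0x17, slot 14 ⇒ 0x1B007 (P1/RW1/US1/PS0)
  ✓ 0x1B58E  — 4 lookups
#1 VA=0xC8341402A34 (r,kernel):
  lvl0: tbl 0x10, slot 25 ⇒ 0x1F007 (P1/RW1/US1/PS0)
  lvl1: tbl 0x1F, slot 13 ⇒ 0x21007 (P1/RW1/US1/PS0)
  lvl2: tbl 0x21, slot 10 ⇒ 0x25007 (P1/RW1/US1/PS0)
  lvl3: tbl 0x25, slot 2 ⇒ 0x27007 (P1/RW1/US1/PS0)
  ✓ 0x27A34  — 4 lookups
#2 VA=0x1048320208A (r,kernel):
  lvl0: tbl 0x10, slot 2 ⇒ 0x28007 (P1/RW1/US1/PS0)
  lvl1: tbl 0x28, slot 18 ⇒ 0x2B007 (P1/RW1/US1/PS0)
  lvl2: tbl 0x2B, slot 25 ⇒ 0x2E007 (P1/RW1/US1/PS0)
  lvl3: tbl 0x2E, slot 2 ⇒ 0x2F007 (P1/RW1/US1/PS0)
  ✓ 0x2F08A  — 4 lookups

TLB: [["0x10483202", "0x2F"]]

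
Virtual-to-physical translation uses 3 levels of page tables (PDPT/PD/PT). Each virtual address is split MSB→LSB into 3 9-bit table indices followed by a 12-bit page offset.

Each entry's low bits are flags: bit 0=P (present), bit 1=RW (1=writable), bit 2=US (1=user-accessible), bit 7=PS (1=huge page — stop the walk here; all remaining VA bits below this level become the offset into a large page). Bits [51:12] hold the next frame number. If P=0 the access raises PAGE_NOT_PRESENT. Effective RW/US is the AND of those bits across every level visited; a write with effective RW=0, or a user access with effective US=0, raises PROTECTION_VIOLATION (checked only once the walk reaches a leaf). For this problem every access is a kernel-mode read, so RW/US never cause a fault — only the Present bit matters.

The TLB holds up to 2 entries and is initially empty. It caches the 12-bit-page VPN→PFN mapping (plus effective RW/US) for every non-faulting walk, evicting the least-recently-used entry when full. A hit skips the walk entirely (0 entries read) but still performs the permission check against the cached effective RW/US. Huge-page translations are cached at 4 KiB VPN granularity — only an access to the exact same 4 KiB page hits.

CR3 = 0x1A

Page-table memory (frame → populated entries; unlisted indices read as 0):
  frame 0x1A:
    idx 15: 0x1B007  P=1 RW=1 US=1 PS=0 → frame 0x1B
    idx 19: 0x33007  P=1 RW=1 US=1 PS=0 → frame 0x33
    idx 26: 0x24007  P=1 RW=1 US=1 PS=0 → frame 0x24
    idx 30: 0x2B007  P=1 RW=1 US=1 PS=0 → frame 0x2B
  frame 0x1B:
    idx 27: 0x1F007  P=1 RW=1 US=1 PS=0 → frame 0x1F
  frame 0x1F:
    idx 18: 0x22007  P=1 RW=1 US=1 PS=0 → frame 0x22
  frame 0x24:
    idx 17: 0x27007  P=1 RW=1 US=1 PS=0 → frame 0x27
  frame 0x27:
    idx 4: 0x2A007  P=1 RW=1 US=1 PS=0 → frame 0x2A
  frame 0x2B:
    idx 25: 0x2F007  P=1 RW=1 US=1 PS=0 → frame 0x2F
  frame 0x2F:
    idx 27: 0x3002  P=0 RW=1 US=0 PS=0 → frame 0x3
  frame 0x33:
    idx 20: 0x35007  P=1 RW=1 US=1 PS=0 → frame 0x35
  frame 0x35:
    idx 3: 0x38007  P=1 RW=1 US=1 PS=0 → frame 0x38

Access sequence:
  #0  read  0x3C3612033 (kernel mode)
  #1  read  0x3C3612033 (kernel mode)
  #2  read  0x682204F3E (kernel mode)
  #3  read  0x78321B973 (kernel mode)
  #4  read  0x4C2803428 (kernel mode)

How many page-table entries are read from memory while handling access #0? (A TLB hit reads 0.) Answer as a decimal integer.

Trace:
#0 VA=0x3C3612033 (r,kernel):
  L0: frame=0x1A idx=15 entry=0x1B007 [P=1 RW=1 US=1 PS=0]
  L1: frame=0x1B idx=27 entry=0x1F007 [P=1 RW=1 US=1 PS=0]
  L2: frame=0x1F idx=18 entry=0x22007 [P=1 RW=1 US=1 PS=0]
  ⇒ phys 0x22033  [3 reads]
#1 VA=0x3C3612033 (r,kernel):
  TLB hit vpn=0x3C3612 → PA=0x22033
#2 VA=0x682204F3E (r,kernel):
  L0: frame=0x1A idx=26 entry=0x24007 [P=1 RW=1 US=1 PS=0]
  L1: frame=0x24 idx=17 entry=0x27007 [P=1 RW=1 US=1 PS=0]
  L2: frame=0x27 idx=4 entry=0x2A007 [P=1 RW=1 US=1 PS=0]
  ⇒ phys 0x2AF3E  [3 reads]
#3 VA=0x78321B973 (r,kernel):
  L0: frame=0x1A idx=30 entry=0x2B007 [P=1 RW=1 US=1 PS=0]
  L1: frame=0x2B idx=25 entry=0x2F007 [P=1 RW=1 US=1 PS=0]
  L2: frame=0x2F idx=27 entry=0x3002 [P=0 RW=1 US=0 PS=0]
  ✗ PAGE_NOT_PRESENT  [3 reads]
#4 VA=0x4C2803428 (r,kernel):
  L0: frame=0x1A idx=19 entry=0x33007 [P=1 RW=1 US=1 PS=0]
  L1: frame=0x33 idx=20 entry=0x35007 [P=1 RW=1 US=1 PS=0]
  L2: frame=0x35 idx=3 entry=0x38007 [P=1 RW=1 US=1 PS=0]
  ⇒ phys 0x38428  [3 reads]

Entries read for #0: 3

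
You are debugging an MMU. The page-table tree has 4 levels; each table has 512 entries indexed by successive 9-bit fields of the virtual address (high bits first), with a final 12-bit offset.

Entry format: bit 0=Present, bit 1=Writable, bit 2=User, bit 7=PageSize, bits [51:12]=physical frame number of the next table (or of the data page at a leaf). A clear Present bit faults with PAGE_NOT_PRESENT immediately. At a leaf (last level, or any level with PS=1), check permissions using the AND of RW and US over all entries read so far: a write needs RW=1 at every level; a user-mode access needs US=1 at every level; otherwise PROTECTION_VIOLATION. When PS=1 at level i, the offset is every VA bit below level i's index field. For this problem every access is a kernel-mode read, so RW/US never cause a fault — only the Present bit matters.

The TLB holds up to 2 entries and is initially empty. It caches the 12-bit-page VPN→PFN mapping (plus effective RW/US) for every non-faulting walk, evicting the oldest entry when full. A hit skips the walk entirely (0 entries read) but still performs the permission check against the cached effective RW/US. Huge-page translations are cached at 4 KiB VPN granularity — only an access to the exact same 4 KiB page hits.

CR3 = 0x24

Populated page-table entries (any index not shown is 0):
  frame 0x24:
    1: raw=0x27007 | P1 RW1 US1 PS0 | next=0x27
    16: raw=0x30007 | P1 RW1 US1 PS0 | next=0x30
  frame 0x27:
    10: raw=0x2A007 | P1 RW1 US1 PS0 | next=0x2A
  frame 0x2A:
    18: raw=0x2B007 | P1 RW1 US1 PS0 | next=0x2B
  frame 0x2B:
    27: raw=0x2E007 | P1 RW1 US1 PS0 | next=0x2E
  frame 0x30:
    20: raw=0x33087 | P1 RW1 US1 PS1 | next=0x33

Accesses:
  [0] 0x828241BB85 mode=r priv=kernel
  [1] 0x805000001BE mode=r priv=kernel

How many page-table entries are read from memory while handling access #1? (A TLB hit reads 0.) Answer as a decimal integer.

Walk each access:
#0 VA=0x828241BB85 (r,kernel):
  [0] read 0x24 idx=1: raw=0x27007 flags P=1 W=1 U=1 S=0
  [1] read 0x27 idx=10: raw=0x2A007 flags P=1 W=1 U=1 S=0
  [2] read 0x2A idx=18: raw=0x2B007 flags P=1 W=1 U=1 S=0
  [3] read 0x2B idx=27: raw=0x2E007 flags P=1 W=1 U=1 S=0
  ✓ 0x2EB85  — 4 lookups
#1 VA=0x805000001BE (r,kernel):
  [0] read 0x24 idx=16: raw=0x30007 flags P=1 W=1 U=1 S=0
  [1] read 0x30 idx=20: raw=0x33087 flags P=1 W=1 U=1 S=1
  ✓ 0x331BE (huge @L1)  — 2 lookups

Entries read for #1: 2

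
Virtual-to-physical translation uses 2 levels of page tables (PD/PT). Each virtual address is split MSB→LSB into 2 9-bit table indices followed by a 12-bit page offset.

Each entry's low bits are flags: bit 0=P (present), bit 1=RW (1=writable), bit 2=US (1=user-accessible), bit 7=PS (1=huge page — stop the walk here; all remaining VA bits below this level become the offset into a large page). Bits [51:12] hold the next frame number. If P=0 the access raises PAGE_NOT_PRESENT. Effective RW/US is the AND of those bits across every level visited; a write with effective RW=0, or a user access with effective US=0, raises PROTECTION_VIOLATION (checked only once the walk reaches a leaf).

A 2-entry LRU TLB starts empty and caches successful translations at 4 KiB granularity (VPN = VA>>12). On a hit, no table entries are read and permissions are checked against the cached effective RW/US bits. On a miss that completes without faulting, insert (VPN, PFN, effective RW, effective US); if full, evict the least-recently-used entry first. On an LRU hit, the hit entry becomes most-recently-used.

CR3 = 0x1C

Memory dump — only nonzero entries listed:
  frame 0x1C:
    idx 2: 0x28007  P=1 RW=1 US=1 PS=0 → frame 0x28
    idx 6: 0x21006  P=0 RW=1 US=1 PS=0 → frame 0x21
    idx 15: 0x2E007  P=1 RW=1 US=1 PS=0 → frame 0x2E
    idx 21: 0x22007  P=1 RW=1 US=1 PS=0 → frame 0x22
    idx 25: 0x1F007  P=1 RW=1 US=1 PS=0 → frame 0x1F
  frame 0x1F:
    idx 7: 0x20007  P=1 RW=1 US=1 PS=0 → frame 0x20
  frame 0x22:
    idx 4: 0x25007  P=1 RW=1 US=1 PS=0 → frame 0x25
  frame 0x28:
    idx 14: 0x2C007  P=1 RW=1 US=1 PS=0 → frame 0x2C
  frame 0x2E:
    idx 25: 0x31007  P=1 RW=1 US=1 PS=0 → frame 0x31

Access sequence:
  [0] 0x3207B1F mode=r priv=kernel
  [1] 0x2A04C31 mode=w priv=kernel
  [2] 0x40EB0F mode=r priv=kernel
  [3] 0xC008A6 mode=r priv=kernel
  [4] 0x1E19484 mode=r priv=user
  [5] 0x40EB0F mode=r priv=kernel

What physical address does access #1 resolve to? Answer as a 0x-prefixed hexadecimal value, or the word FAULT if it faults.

Walk each access:
#0 VA=0x3207B1F (r,kernel):
  lvl0: tbl 0x1C, slot 25 ⇒ 0x1F007 (P1/RW1/US1/PS0)
  lvl1: tbl 0x1F, slot 7 ⇒ 0x20007 (P1/RW1/US1/PS0)
  ⇒ phys 0x20B1F  [2 reads]
#1 VA=0x2A04C31 (w,kernel):
  lvl0: tbl 0x1C, slot 21 ⇒ 0x22007 (P1/RW1/US1/PS0)
  lvl1: tbl 0x22, slot 4 ⇒ 0x25007 (P1/RW1/US1/PS0)
  ⇒ phys 0x25C31  [2 reads]
#2 VA=0x40EB0F (r,kernel):
  lvl0: tbl 0x1C, slot 2 ⇒ 0x28007 (P1/RW1/US1/PS0)
  lvl1: tbl 0x28, slot 14 ⇒ 0x2C007 (P1/RW1/US1/PS0)
  ⇒ phys 0x2CB0F  [2 reads]
#3 VA=0xC008A6 (r,kernel):
  lvl0: tbl 0x1C, slot 6 ⇒ 0x21006 (P0/RW1/US1/PS0)
  ✗ PAGE_NOT_PRESENT  [1 reads]
#4 VA=0x1E19484 (r,user):
  lvl0: tbl 0x1C, slot 15 ⇒ 0x2E007 (P1/RW1/US1/PS0)
  lvl1: tbl 0x2E, slot 25 ⇒ 0x31007 (P1/RW1/US1/PS0)
  ⇒ phys 0x31484  [2 reads]
#5 VA=0x40EB0F (r,kernel):
  TLB hit vpn=0x40E → PA=0x2CB0F

Access #1 PA: 0x25C31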